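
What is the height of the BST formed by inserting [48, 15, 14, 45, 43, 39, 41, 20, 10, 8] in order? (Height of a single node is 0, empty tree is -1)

Insertion order: [48, 15, 14, 45, 43, 39, 41, 20, 10, 8]
Tree (level-order array): [48, 15, None, 14, 45, 10, None, 43, None, 8, None, 39, None, None, None, 20, 41]
Compute height bottom-up (empty subtree = -1):
  height(8) = 1 + max(-1, -1) = 0
  height(10) = 1 + max(0, -1) = 1
  height(14) = 1 + max(1, -1) = 2
  height(20) = 1 + max(-1, -1) = 0
  height(41) = 1 + max(-1, -1) = 0
  height(39) = 1 + max(0, 0) = 1
  height(43) = 1 + max(1, -1) = 2
  height(45) = 1 + max(2, -1) = 3
  height(15) = 1 + max(2, 3) = 4
  height(48) = 1 + max(4, -1) = 5
Height = 5


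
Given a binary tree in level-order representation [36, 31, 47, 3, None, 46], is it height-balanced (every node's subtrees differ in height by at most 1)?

Tree (level-order array): [36, 31, 47, 3, None, 46]
Definition: a tree is height-balanced if, at every node, |h(left) - h(right)| <= 1 (empty subtree has height -1).
Bottom-up per-node check:
  node 3: h_left=-1, h_right=-1, diff=0 [OK], height=0
  node 31: h_left=0, h_right=-1, diff=1 [OK], height=1
  node 46: h_left=-1, h_right=-1, diff=0 [OK], height=0
  node 47: h_left=0, h_right=-1, diff=1 [OK], height=1
  node 36: h_left=1, h_right=1, diff=0 [OK], height=2
All nodes satisfy the balance condition.
Result: Balanced


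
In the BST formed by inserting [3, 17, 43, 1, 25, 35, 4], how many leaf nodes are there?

Tree built from: [3, 17, 43, 1, 25, 35, 4]
Tree (level-order array): [3, 1, 17, None, None, 4, 43, None, None, 25, None, None, 35]
Rule: A leaf has 0 children.
Per-node child counts:
  node 3: 2 child(ren)
  node 1: 0 child(ren)
  node 17: 2 child(ren)
  node 4: 0 child(ren)
  node 43: 1 child(ren)
  node 25: 1 child(ren)
  node 35: 0 child(ren)
Matching nodes: [1, 4, 35]
Count of leaf nodes: 3


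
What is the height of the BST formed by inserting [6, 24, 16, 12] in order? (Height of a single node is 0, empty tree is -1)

Insertion order: [6, 24, 16, 12]
Tree (level-order array): [6, None, 24, 16, None, 12]
Compute height bottom-up (empty subtree = -1):
  height(12) = 1 + max(-1, -1) = 0
  height(16) = 1 + max(0, -1) = 1
  height(24) = 1 + max(1, -1) = 2
  height(6) = 1 + max(-1, 2) = 3
Height = 3


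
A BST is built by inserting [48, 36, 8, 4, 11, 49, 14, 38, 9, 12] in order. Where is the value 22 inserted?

Starting tree (level order): [48, 36, 49, 8, 38, None, None, 4, 11, None, None, None, None, 9, 14, None, None, 12]
Insertion path: 48 -> 36 -> 8 -> 11 -> 14
Result: insert 22 as right child of 14
Final tree (level order): [48, 36, 49, 8, 38, None, None, 4, 11, None, None, None, None, 9, 14, None, None, 12, 22]


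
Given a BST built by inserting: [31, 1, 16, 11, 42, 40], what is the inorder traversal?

Tree insertion order: [31, 1, 16, 11, 42, 40]
Tree (level-order array): [31, 1, 42, None, 16, 40, None, 11]
Inorder traversal: [1, 11, 16, 31, 40, 42]


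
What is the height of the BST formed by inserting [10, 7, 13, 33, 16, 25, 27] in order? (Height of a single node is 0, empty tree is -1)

Insertion order: [10, 7, 13, 33, 16, 25, 27]
Tree (level-order array): [10, 7, 13, None, None, None, 33, 16, None, None, 25, None, 27]
Compute height bottom-up (empty subtree = -1):
  height(7) = 1 + max(-1, -1) = 0
  height(27) = 1 + max(-1, -1) = 0
  height(25) = 1 + max(-1, 0) = 1
  height(16) = 1 + max(-1, 1) = 2
  height(33) = 1 + max(2, -1) = 3
  height(13) = 1 + max(-1, 3) = 4
  height(10) = 1 + max(0, 4) = 5
Height = 5


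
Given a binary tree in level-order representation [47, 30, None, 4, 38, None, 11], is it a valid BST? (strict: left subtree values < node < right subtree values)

Level-order array: [47, 30, None, 4, 38, None, 11]
Validate using subtree bounds (lo, hi): at each node, require lo < value < hi,
then recurse left with hi=value and right with lo=value.
Preorder trace (stopping at first violation):
  at node 47 with bounds (-inf, +inf): OK
  at node 30 with bounds (-inf, 47): OK
  at node 4 with bounds (-inf, 30): OK
  at node 11 with bounds (4, 30): OK
  at node 38 with bounds (30, 47): OK
No violation found at any node.
Result: Valid BST


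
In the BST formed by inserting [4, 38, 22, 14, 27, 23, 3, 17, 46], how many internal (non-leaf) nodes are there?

Tree built from: [4, 38, 22, 14, 27, 23, 3, 17, 46]
Tree (level-order array): [4, 3, 38, None, None, 22, 46, 14, 27, None, None, None, 17, 23]
Rule: An internal node has at least one child.
Per-node child counts:
  node 4: 2 child(ren)
  node 3: 0 child(ren)
  node 38: 2 child(ren)
  node 22: 2 child(ren)
  node 14: 1 child(ren)
  node 17: 0 child(ren)
  node 27: 1 child(ren)
  node 23: 0 child(ren)
  node 46: 0 child(ren)
Matching nodes: [4, 38, 22, 14, 27]
Count of internal (non-leaf) nodes: 5


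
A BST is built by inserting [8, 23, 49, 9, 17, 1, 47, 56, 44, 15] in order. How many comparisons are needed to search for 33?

Search path for 33: 8 -> 23 -> 49 -> 47 -> 44
Found: False
Comparisons: 5


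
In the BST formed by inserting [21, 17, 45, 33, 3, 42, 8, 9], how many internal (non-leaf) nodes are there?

Tree built from: [21, 17, 45, 33, 3, 42, 8, 9]
Tree (level-order array): [21, 17, 45, 3, None, 33, None, None, 8, None, 42, None, 9]
Rule: An internal node has at least one child.
Per-node child counts:
  node 21: 2 child(ren)
  node 17: 1 child(ren)
  node 3: 1 child(ren)
  node 8: 1 child(ren)
  node 9: 0 child(ren)
  node 45: 1 child(ren)
  node 33: 1 child(ren)
  node 42: 0 child(ren)
Matching nodes: [21, 17, 3, 8, 45, 33]
Count of internal (non-leaf) nodes: 6


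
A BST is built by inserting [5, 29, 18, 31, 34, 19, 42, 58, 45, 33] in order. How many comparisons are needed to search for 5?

Search path for 5: 5
Found: True
Comparisons: 1


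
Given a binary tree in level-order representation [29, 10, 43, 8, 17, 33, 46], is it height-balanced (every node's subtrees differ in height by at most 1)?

Tree (level-order array): [29, 10, 43, 8, 17, 33, 46]
Definition: a tree is height-balanced if, at every node, |h(left) - h(right)| <= 1 (empty subtree has height -1).
Bottom-up per-node check:
  node 8: h_left=-1, h_right=-1, diff=0 [OK], height=0
  node 17: h_left=-1, h_right=-1, diff=0 [OK], height=0
  node 10: h_left=0, h_right=0, diff=0 [OK], height=1
  node 33: h_left=-1, h_right=-1, diff=0 [OK], height=0
  node 46: h_left=-1, h_right=-1, diff=0 [OK], height=0
  node 43: h_left=0, h_right=0, diff=0 [OK], height=1
  node 29: h_left=1, h_right=1, diff=0 [OK], height=2
All nodes satisfy the balance condition.
Result: Balanced


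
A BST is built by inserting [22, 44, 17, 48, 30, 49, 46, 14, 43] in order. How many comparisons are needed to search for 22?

Search path for 22: 22
Found: True
Comparisons: 1


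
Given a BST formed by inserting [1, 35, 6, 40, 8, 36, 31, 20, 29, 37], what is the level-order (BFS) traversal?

Tree insertion order: [1, 35, 6, 40, 8, 36, 31, 20, 29, 37]
Tree (level-order array): [1, None, 35, 6, 40, None, 8, 36, None, None, 31, None, 37, 20, None, None, None, None, 29]
BFS from the root, enqueuing left then right child of each popped node:
  queue [1] -> pop 1, enqueue [35], visited so far: [1]
  queue [35] -> pop 35, enqueue [6, 40], visited so far: [1, 35]
  queue [6, 40] -> pop 6, enqueue [8], visited so far: [1, 35, 6]
  queue [40, 8] -> pop 40, enqueue [36], visited so far: [1, 35, 6, 40]
  queue [8, 36] -> pop 8, enqueue [31], visited so far: [1, 35, 6, 40, 8]
  queue [36, 31] -> pop 36, enqueue [37], visited so far: [1, 35, 6, 40, 8, 36]
  queue [31, 37] -> pop 31, enqueue [20], visited so far: [1, 35, 6, 40, 8, 36, 31]
  queue [37, 20] -> pop 37, enqueue [none], visited so far: [1, 35, 6, 40, 8, 36, 31, 37]
  queue [20] -> pop 20, enqueue [29], visited so far: [1, 35, 6, 40, 8, 36, 31, 37, 20]
  queue [29] -> pop 29, enqueue [none], visited so far: [1, 35, 6, 40, 8, 36, 31, 37, 20, 29]
Result: [1, 35, 6, 40, 8, 36, 31, 37, 20, 29]


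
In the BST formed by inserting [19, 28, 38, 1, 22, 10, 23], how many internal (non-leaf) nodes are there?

Tree built from: [19, 28, 38, 1, 22, 10, 23]
Tree (level-order array): [19, 1, 28, None, 10, 22, 38, None, None, None, 23]
Rule: An internal node has at least one child.
Per-node child counts:
  node 19: 2 child(ren)
  node 1: 1 child(ren)
  node 10: 0 child(ren)
  node 28: 2 child(ren)
  node 22: 1 child(ren)
  node 23: 0 child(ren)
  node 38: 0 child(ren)
Matching nodes: [19, 1, 28, 22]
Count of internal (non-leaf) nodes: 4


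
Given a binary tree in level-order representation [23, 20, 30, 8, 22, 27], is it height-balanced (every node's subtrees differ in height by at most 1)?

Tree (level-order array): [23, 20, 30, 8, 22, 27]
Definition: a tree is height-balanced if, at every node, |h(left) - h(right)| <= 1 (empty subtree has height -1).
Bottom-up per-node check:
  node 8: h_left=-1, h_right=-1, diff=0 [OK], height=0
  node 22: h_left=-1, h_right=-1, diff=0 [OK], height=0
  node 20: h_left=0, h_right=0, diff=0 [OK], height=1
  node 27: h_left=-1, h_right=-1, diff=0 [OK], height=0
  node 30: h_left=0, h_right=-1, diff=1 [OK], height=1
  node 23: h_left=1, h_right=1, diff=0 [OK], height=2
All nodes satisfy the balance condition.
Result: Balanced


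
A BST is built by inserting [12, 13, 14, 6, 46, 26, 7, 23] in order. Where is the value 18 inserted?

Starting tree (level order): [12, 6, 13, None, 7, None, 14, None, None, None, 46, 26, None, 23]
Insertion path: 12 -> 13 -> 14 -> 46 -> 26 -> 23
Result: insert 18 as left child of 23
Final tree (level order): [12, 6, 13, None, 7, None, 14, None, None, None, 46, 26, None, 23, None, 18]


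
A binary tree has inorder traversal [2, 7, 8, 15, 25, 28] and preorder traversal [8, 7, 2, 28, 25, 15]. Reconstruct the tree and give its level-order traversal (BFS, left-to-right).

Inorder:  [2, 7, 8, 15, 25, 28]
Preorder: [8, 7, 2, 28, 25, 15]
Algorithm: preorder visits root first, so consume preorder in order;
for each root, split the current inorder slice at that value into
left-subtree inorder and right-subtree inorder, then recurse.
Recursive splits:
  root=8; inorder splits into left=[2, 7], right=[15, 25, 28]
  root=7; inorder splits into left=[2], right=[]
  root=2; inorder splits into left=[], right=[]
  root=28; inorder splits into left=[15, 25], right=[]
  root=25; inorder splits into left=[15], right=[]
  root=15; inorder splits into left=[], right=[]
Reconstructed level-order: [8, 7, 28, 2, 25, 15]


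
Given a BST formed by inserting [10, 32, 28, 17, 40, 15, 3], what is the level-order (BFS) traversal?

Tree insertion order: [10, 32, 28, 17, 40, 15, 3]
Tree (level-order array): [10, 3, 32, None, None, 28, 40, 17, None, None, None, 15]
BFS from the root, enqueuing left then right child of each popped node:
  queue [10] -> pop 10, enqueue [3, 32], visited so far: [10]
  queue [3, 32] -> pop 3, enqueue [none], visited so far: [10, 3]
  queue [32] -> pop 32, enqueue [28, 40], visited so far: [10, 3, 32]
  queue [28, 40] -> pop 28, enqueue [17], visited so far: [10, 3, 32, 28]
  queue [40, 17] -> pop 40, enqueue [none], visited so far: [10, 3, 32, 28, 40]
  queue [17] -> pop 17, enqueue [15], visited so far: [10, 3, 32, 28, 40, 17]
  queue [15] -> pop 15, enqueue [none], visited so far: [10, 3, 32, 28, 40, 17, 15]
Result: [10, 3, 32, 28, 40, 17, 15]


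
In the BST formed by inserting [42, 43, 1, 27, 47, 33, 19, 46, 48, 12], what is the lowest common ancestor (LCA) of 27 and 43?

Tree insertion order: [42, 43, 1, 27, 47, 33, 19, 46, 48, 12]
Tree (level-order array): [42, 1, 43, None, 27, None, 47, 19, 33, 46, 48, 12]
In a BST, the LCA of p=27, q=43 is the first node v on the
root-to-leaf path with p <= v <= q (go left if both < v, right if both > v).
Walk from root:
  at 42: 27 <= 42 <= 43, this is the LCA
LCA = 42


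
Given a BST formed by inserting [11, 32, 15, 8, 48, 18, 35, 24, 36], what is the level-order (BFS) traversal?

Tree insertion order: [11, 32, 15, 8, 48, 18, 35, 24, 36]
Tree (level-order array): [11, 8, 32, None, None, 15, 48, None, 18, 35, None, None, 24, None, 36]
BFS from the root, enqueuing left then right child of each popped node:
  queue [11] -> pop 11, enqueue [8, 32], visited so far: [11]
  queue [8, 32] -> pop 8, enqueue [none], visited so far: [11, 8]
  queue [32] -> pop 32, enqueue [15, 48], visited so far: [11, 8, 32]
  queue [15, 48] -> pop 15, enqueue [18], visited so far: [11, 8, 32, 15]
  queue [48, 18] -> pop 48, enqueue [35], visited so far: [11, 8, 32, 15, 48]
  queue [18, 35] -> pop 18, enqueue [24], visited so far: [11, 8, 32, 15, 48, 18]
  queue [35, 24] -> pop 35, enqueue [36], visited so far: [11, 8, 32, 15, 48, 18, 35]
  queue [24, 36] -> pop 24, enqueue [none], visited so far: [11, 8, 32, 15, 48, 18, 35, 24]
  queue [36] -> pop 36, enqueue [none], visited so far: [11, 8, 32, 15, 48, 18, 35, 24, 36]
Result: [11, 8, 32, 15, 48, 18, 35, 24, 36]


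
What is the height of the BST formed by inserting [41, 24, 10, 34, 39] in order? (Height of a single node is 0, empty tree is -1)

Insertion order: [41, 24, 10, 34, 39]
Tree (level-order array): [41, 24, None, 10, 34, None, None, None, 39]
Compute height bottom-up (empty subtree = -1):
  height(10) = 1 + max(-1, -1) = 0
  height(39) = 1 + max(-1, -1) = 0
  height(34) = 1 + max(-1, 0) = 1
  height(24) = 1 + max(0, 1) = 2
  height(41) = 1 + max(2, -1) = 3
Height = 3


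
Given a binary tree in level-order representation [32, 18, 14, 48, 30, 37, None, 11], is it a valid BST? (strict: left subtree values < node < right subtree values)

Level-order array: [32, 18, 14, 48, 30, 37, None, 11]
Validate using subtree bounds (lo, hi): at each node, require lo < value < hi,
then recurse left with hi=value and right with lo=value.
Preorder trace (stopping at first violation):
  at node 32 with bounds (-inf, +inf): OK
  at node 18 with bounds (-inf, 32): OK
  at node 48 with bounds (-inf, 18): VIOLATION
Node 48 violates its bound: not (-inf < 48 < 18).
Result: Not a valid BST


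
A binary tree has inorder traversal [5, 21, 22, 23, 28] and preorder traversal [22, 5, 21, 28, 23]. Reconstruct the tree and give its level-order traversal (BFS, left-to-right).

Inorder:  [5, 21, 22, 23, 28]
Preorder: [22, 5, 21, 28, 23]
Algorithm: preorder visits root first, so consume preorder in order;
for each root, split the current inorder slice at that value into
left-subtree inorder and right-subtree inorder, then recurse.
Recursive splits:
  root=22; inorder splits into left=[5, 21], right=[23, 28]
  root=5; inorder splits into left=[], right=[21]
  root=21; inorder splits into left=[], right=[]
  root=28; inorder splits into left=[23], right=[]
  root=23; inorder splits into left=[], right=[]
Reconstructed level-order: [22, 5, 28, 21, 23]


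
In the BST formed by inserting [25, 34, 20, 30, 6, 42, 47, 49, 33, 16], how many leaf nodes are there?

Tree built from: [25, 34, 20, 30, 6, 42, 47, 49, 33, 16]
Tree (level-order array): [25, 20, 34, 6, None, 30, 42, None, 16, None, 33, None, 47, None, None, None, None, None, 49]
Rule: A leaf has 0 children.
Per-node child counts:
  node 25: 2 child(ren)
  node 20: 1 child(ren)
  node 6: 1 child(ren)
  node 16: 0 child(ren)
  node 34: 2 child(ren)
  node 30: 1 child(ren)
  node 33: 0 child(ren)
  node 42: 1 child(ren)
  node 47: 1 child(ren)
  node 49: 0 child(ren)
Matching nodes: [16, 33, 49]
Count of leaf nodes: 3


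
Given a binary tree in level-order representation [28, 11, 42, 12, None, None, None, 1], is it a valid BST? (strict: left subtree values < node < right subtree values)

Level-order array: [28, 11, 42, 12, None, None, None, 1]
Validate using subtree bounds (lo, hi): at each node, require lo < value < hi,
then recurse left with hi=value and right with lo=value.
Preorder trace (stopping at first violation):
  at node 28 with bounds (-inf, +inf): OK
  at node 11 with bounds (-inf, 28): OK
  at node 12 with bounds (-inf, 11): VIOLATION
Node 12 violates its bound: not (-inf < 12 < 11).
Result: Not a valid BST


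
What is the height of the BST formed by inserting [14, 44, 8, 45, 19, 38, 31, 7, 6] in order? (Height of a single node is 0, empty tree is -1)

Insertion order: [14, 44, 8, 45, 19, 38, 31, 7, 6]
Tree (level-order array): [14, 8, 44, 7, None, 19, 45, 6, None, None, 38, None, None, None, None, 31]
Compute height bottom-up (empty subtree = -1):
  height(6) = 1 + max(-1, -1) = 0
  height(7) = 1 + max(0, -1) = 1
  height(8) = 1 + max(1, -1) = 2
  height(31) = 1 + max(-1, -1) = 0
  height(38) = 1 + max(0, -1) = 1
  height(19) = 1 + max(-1, 1) = 2
  height(45) = 1 + max(-1, -1) = 0
  height(44) = 1 + max(2, 0) = 3
  height(14) = 1 + max(2, 3) = 4
Height = 4


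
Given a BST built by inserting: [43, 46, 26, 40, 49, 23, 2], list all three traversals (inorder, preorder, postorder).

Tree insertion order: [43, 46, 26, 40, 49, 23, 2]
Tree (level-order array): [43, 26, 46, 23, 40, None, 49, 2]
Inorder (L, root, R): [2, 23, 26, 40, 43, 46, 49]
Preorder (root, L, R): [43, 26, 23, 2, 40, 46, 49]
Postorder (L, R, root): [2, 23, 40, 26, 49, 46, 43]


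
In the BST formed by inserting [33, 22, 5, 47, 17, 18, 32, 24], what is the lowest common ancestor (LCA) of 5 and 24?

Tree insertion order: [33, 22, 5, 47, 17, 18, 32, 24]
Tree (level-order array): [33, 22, 47, 5, 32, None, None, None, 17, 24, None, None, 18]
In a BST, the LCA of p=5, q=24 is the first node v on the
root-to-leaf path with p <= v <= q (go left if both < v, right if both > v).
Walk from root:
  at 33: both 5 and 24 < 33, go left
  at 22: 5 <= 22 <= 24, this is the LCA
LCA = 22


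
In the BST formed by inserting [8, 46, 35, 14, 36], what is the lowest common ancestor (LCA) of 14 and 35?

Tree insertion order: [8, 46, 35, 14, 36]
Tree (level-order array): [8, None, 46, 35, None, 14, 36]
In a BST, the LCA of p=14, q=35 is the first node v on the
root-to-leaf path with p <= v <= q (go left if both < v, right if both > v).
Walk from root:
  at 8: both 14 and 35 > 8, go right
  at 46: both 14 and 35 < 46, go left
  at 35: 14 <= 35 <= 35, this is the LCA
LCA = 35


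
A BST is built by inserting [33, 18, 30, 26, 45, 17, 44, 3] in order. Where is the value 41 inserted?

Starting tree (level order): [33, 18, 45, 17, 30, 44, None, 3, None, 26]
Insertion path: 33 -> 45 -> 44
Result: insert 41 as left child of 44
Final tree (level order): [33, 18, 45, 17, 30, 44, None, 3, None, 26, None, 41]


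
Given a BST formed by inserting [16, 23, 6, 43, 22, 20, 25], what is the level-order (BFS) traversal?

Tree insertion order: [16, 23, 6, 43, 22, 20, 25]
Tree (level-order array): [16, 6, 23, None, None, 22, 43, 20, None, 25]
BFS from the root, enqueuing left then right child of each popped node:
  queue [16] -> pop 16, enqueue [6, 23], visited so far: [16]
  queue [6, 23] -> pop 6, enqueue [none], visited so far: [16, 6]
  queue [23] -> pop 23, enqueue [22, 43], visited so far: [16, 6, 23]
  queue [22, 43] -> pop 22, enqueue [20], visited so far: [16, 6, 23, 22]
  queue [43, 20] -> pop 43, enqueue [25], visited so far: [16, 6, 23, 22, 43]
  queue [20, 25] -> pop 20, enqueue [none], visited so far: [16, 6, 23, 22, 43, 20]
  queue [25] -> pop 25, enqueue [none], visited so far: [16, 6, 23, 22, 43, 20, 25]
Result: [16, 6, 23, 22, 43, 20, 25]


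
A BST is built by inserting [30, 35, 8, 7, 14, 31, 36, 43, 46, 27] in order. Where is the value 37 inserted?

Starting tree (level order): [30, 8, 35, 7, 14, 31, 36, None, None, None, 27, None, None, None, 43, None, None, None, 46]
Insertion path: 30 -> 35 -> 36 -> 43
Result: insert 37 as left child of 43
Final tree (level order): [30, 8, 35, 7, 14, 31, 36, None, None, None, 27, None, None, None, 43, None, None, 37, 46]


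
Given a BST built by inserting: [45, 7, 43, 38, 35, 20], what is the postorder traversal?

Tree insertion order: [45, 7, 43, 38, 35, 20]
Tree (level-order array): [45, 7, None, None, 43, 38, None, 35, None, 20]
Postorder traversal: [20, 35, 38, 43, 7, 45]


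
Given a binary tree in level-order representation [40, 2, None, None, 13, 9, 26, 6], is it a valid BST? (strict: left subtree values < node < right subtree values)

Level-order array: [40, 2, None, None, 13, 9, 26, 6]
Validate using subtree bounds (lo, hi): at each node, require lo < value < hi,
then recurse left with hi=value and right with lo=value.
Preorder trace (stopping at first violation):
  at node 40 with bounds (-inf, +inf): OK
  at node 2 with bounds (-inf, 40): OK
  at node 13 with bounds (2, 40): OK
  at node 9 with bounds (2, 13): OK
  at node 6 with bounds (2, 9): OK
  at node 26 with bounds (13, 40): OK
No violation found at any node.
Result: Valid BST


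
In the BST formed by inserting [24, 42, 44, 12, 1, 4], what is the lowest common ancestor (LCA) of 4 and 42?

Tree insertion order: [24, 42, 44, 12, 1, 4]
Tree (level-order array): [24, 12, 42, 1, None, None, 44, None, 4]
In a BST, the LCA of p=4, q=42 is the first node v on the
root-to-leaf path with p <= v <= q (go left if both < v, right if both > v).
Walk from root:
  at 24: 4 <= 24 <= 42, this is the LCA
LCA = 24


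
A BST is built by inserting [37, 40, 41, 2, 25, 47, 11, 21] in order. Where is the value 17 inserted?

Starting tree (level order): [37, 2, 40, None, 25, None, 41, 11, None, None, 47, None, 21]
Insertion path: 37 -> 2 -> 25 -> 11 -> 21
Result: insert 17 as left child of 21
Final tree (level order): [37, 2, 40, None, 25, None, 41, 11, None, None, 47, None, 21, None, None, 17]


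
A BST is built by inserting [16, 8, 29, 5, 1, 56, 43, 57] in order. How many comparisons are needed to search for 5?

Search path for 5: 16 -> 8 -> 5
Found: True
Comparisons: 3


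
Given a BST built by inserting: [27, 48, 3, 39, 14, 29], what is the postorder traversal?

Tree insertion order: [27, 48, 3, 39, 14, 29]
Tree (level-order array): [27, 3, 48, None, 14, 39, None, None, None, 29]
Postorder traversal: [14, 3, 29, 39, 48, 27]


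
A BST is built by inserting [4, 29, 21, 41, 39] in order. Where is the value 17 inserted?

Starting tree (level order): [4, None, 29, 21, 41, None, None, 39]
Insertion path: 4 -> 29 -> 21
Result: insert 17 as left child of 21
Final tree (level order): [4, None, 29, 21, 41, 17, None, 39]


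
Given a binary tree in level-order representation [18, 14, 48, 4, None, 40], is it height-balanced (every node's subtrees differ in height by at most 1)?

Tree (level-order array): [18, 14, 48, 4, None, 40]
Definition: a tree is height-balanced if, at every node, |h(left) - h(right)| <= 1 (empty subtree has height -1).
Bottom-up per-node check:
  node 4: h_left=-1, h_right=-1, diff=0 [OK], height=0
  node 14: h_left=0, h_right=-1, diff=1 [OK], height=1
  node 40: h_left=-1, h_right=-1, diff=0 [OK], height=0
  node 48: h_left=0, h_right=-1, diff=1 [OK], height=1
  node 18: h_left=1, h_right=1, diff=0 [OK], height=2
All nodes satisfy the balance condition.
Result: Balanced


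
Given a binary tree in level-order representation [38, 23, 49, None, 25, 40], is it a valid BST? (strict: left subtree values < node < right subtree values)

Level-order array: [38, 23, 49, None, 25, 40]
Validate using subtree bounds (lo, hi): at each node, require lo < value < hi,
then recurse left with hi=value and right with lo=value.
Preorder trace (stopping at first violation):
  at node 38 with bounds (-inf, +inf): OK
  at node 23 with bounds (-inf, 38): OK
  at node 25 with bounds (23, 38): OK
  at node 49 with bounds (38, +inf): OK
  at node 40 with bounds (38, 49): OK
No violation found at any node.
Result: Valid BST


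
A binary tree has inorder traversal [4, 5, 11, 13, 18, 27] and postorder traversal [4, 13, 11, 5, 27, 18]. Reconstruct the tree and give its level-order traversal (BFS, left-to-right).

Inorder:   [4, 5, 11, 13, 18, 27]
Postorder: [4, 13, 11, 5, 27, 18]
Algorithm: postorder visits root last, so walk postorder right-to-left;
each value is the root of the current inorder slice — split it at that
value, recurse on the right subtree first, then the left.
Recursive splits:
  root=18; inorder splits into left=[4, 5, 11, 13], right=[27]
  root=27; inorder splits into left=[], right=[]
  root=5; inorder splits into left=[4], right=[11, 13]
  root=11; inorder splits into left=[], right=[13]
  root=13; inorder splits into left=[], right=[]
  root=4; inorder splits into left=[], right=[]
Reconstructed level-order: [18, 5, 27, 4, 11, 13]


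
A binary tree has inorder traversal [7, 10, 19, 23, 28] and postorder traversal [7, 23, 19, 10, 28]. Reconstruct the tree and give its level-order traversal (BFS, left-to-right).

Inorder:   [7, 10, 19, 23, 28]
Postorder: [7, 23, 19, 10, 28]
Algorithm: postorder visits root last, so walk postorder right-to-left;
each value is the root of the current inorder slice — split it at that
value, recurse on the right subtree first, then the left.
Recursive splits:
  root=28; inorder splits into left=[7, 10, 19, 23], right=[]
  root=10; inorder splits into left=[7], right=[19, 23]
  root=19; inorder splits into left=[], right=[23]
  root=23; inorder splits into left=[], right=[]
  root=7; inorder splits into left=[], right=[]
Reconstructed level-order: [28, 10, 7, 19, 23]


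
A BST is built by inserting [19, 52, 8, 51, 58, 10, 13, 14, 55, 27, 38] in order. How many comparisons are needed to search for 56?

Search path for 56: 19 -> 52 -> 58 -> 55
Found: False
Comparisons: 4


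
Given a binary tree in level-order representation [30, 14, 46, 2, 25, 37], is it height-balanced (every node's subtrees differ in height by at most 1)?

Tree (level-order array): [30, 14, 46, 2, 25, 37]
Definition: a tree is height-balanced if, at every node, |h(left) - h(right)| <= 1 (empty subtree has height -1).
Bottom-up per-node check:
  node 2: h_left=-1, h_right=-1, diff=0 [OK], height=0
  node 25: h_left=-1, h_right=-1, diff=0 [OK], height=0
  node 14: h_left=0, h_right=0, diff=0 [OK], height=1
  node 37: h_left=-1, h_right=-1, diff=0 [OK], height=0
  node 46: h_left=0, h_right=-1, diff=1 [OK], height=1
  node 30: h_left=1, h_right=1, diff=0 [OK], height=2
All nodes satisfy the balance condition.
Result: Balanced


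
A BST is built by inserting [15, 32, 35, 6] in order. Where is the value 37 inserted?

Starting tree (level order): [15, 6, 32, None, None, None, 35]
Insertion path: 15 -> 32 -> 35
Result: insert 37 as right child of 35
Final tree (level order): [15, 6, 32, None, None, None, 35, None, 37]


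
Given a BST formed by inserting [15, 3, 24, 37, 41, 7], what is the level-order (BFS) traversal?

Tree insertion order: [15, 3, 24, 37, 41, 7]
Tree (level-order array): [15, 3, 24, None, 7, None, 37, None, None, None, 41]
BFS from the root, enqueuing left then right child of each popped node:
  queue [15] -> pop 15, enqueue [3, 24], visited so far: [15]
  queue [3, 24] -> pop 3, enqueue [7], visited so far: [15, 3]
  queue [24, 7] -> pop 24, enqueue [37], visited so far: [15, 3, 24]
  queue [7, 37] -> pop 7, enqueue [none], visited so far: [15, 3, 24, 7]
  queue [37] -> pop 37, enqueue [41], visited so far: [15, 3, 24, 7, 37]
  queue [41] -> pop 41, enqueue [none], visited so far: [15, 3, 24, 7, 37, 41]
Result: [15, 3, 24, 7, 37, 41]


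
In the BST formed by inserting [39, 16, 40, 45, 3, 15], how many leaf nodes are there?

Tree built from: [39, 16, 40, 45, 3, 15]
Tree (level-order array): [39, 16, 40, 3, None, None, 45, None, 15]
Rule: A leaf has 0 children.
Per-node child counts:
  node 39: 2 child(ren)
  node 16: 1 child(ren)
  node 3: 1 child(ren)
  node 15: 0 child(ren)
  node 40: 1 child(ren)
  node 45: 0 child(ren)
Matching nodes: [15, 45]
Count of leaf nodes: 2


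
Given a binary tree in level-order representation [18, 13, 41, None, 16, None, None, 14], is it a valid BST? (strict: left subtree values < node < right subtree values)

Level-order array: [18, 13, 41, None, 16, None, None, 14]
Validate using subtree bounds (lo, hi): at each node, require lo < value < hi,
then recurse left with hi=value and right with lo=value.
Preorder trace (stopping at first violation):
  at node 18 with bounds (-inf, +inf): OK
  at node 13 with bounds (-inf, 18): OK
  at node 16 with bounds (13, 18): OK
  at node 14 with bounds (13, 16): OK
  at node 41 with bounds (18, +inf): OK
No violation found at any node.
Result: Valid BST


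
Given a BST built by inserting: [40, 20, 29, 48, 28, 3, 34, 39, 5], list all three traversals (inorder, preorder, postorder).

Tree insertion order: [40, 20, 29, 48, 28, 3, 34, 39, 5]
Tree (level-order array): [40, 20, 48, 3, 29, None, None, None, 5, 28, 34, None, None, None, None, None, 39]
Inorder (L, root, R): [3, 5, 20, 28, 29, 34, 39, 40, 48]
Preorder (root, L, R): [40, 20, 3, 5, 29, 28, 34, 39, 48]
Postorder (L, R, root): [5, 3, 28, 39, 34, 29, 20, 48, 40]


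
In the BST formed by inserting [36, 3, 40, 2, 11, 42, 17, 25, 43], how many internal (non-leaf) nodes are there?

Tree built from: [36, 3, 40, 2, 11, 42, 17, 25, 43]
Tree (level-order array): [36, 3, 40, 2, 11, None, 42, None, None, None, 17, None, 43, None, 25]
Rule: An internal node has at least one child.
Per-node child counts:
  node 36: 2 child(ren)
  node 3: 2 child(ren)
  node 2: 0 child(ren)
  node 11: 1 child(ren)
  node 17: 1 child(ren)
  node 25: 0 child(ren)
  node 40: 1 child(ren)
  node 42: 1 child(ren)
  node 43: 0 child(ren)
Matching nodes: [36, 3, 11, 17, 40, 42]
Count of internal (non-leaf) nodes: 6


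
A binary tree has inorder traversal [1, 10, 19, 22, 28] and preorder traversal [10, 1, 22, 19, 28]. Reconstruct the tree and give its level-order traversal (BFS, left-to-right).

Inorder:  [1, 10, 19, 22, 28]
Preorder: [10, 1, 22, 19, 28]
Algorithm: preorder visits root first, so consume preorder in order;
for each root, split the current inorder slice at that value into
left-subtree inorder and right-subtree inorder, then recurse.
Recursive splits:
  root=10; inorder splits into left=[1], right=[19, 22, 28]
  root=1; inorder splits into left=[], right=[]
  root=22; inorder splits into left=[19], right=[28]
  root=19; inorder splits into left=[], right=[]
  root=28; inorder splits into left=[], right=[]
Reconstructed level-order: [10, 1, 22, 19, 28]


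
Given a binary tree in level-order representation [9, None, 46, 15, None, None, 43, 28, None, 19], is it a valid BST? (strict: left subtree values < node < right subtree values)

Level-order array: [9, None, 46, 15, None, None, 43, 28, None, 19]
Validate using subtree bounds (lo, hi): at each node, require lo < value < hi,
then recurse left with hi=value and right with lo=value.
Preorder trace (stopping at first violation):
  at node 9 with bounds (-inf, +inf): OK
  at node 46 with bounds (9, +inf): OK
  at node 15 with bounds (9, 46): OK
  at node 43 with bounds (15, 46): OK
  at node 28 with bounds (15, 43): OK
  at node 19 with bounds (15, 28): OK
No violation found at any node.
Result: Valid BST


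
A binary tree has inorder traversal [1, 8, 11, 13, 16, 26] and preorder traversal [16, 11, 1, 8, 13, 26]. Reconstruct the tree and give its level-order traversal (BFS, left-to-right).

Inorder:  [1, 8, 11, 13, 16, 26]
Preorder: [16, 11, 1, 8, 13, 26]
Algorithm: preorder visits root first, so consume preorder in order;
for each root, split the current inorder slice at that value into
left-subtree inorder and right-subtree inorder, then recurse.
Recursive splits:
  root=16; inorder splits into left=[1, 8, 11, 13], right=[26]
  root=11; inorder splits into left=[1, 8], right=[13]
  root=1; inorder splits into left=[], right=[8]
  root=8; inorder splits into left=[], right=[]
  root=13; inorder splits into left=[], right=[]
  root=26; inorder splits into left=[], right=[]
Reconstructed level-order: [16, 11, 26, 1, 13, 8]


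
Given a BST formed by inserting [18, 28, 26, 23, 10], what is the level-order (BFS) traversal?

Tree insertion order: [18, 28, 26, 23, 10]
Tree (level-order array): [18, 10, 28, None, None, 26, None, 23]
BFS from the root, enqueuing left then right child of each popped node:
  queue [18] -> pop 18, enqueue [10, 28], visited so far: [18]
  queue [10, 28] -> pop 10, enqueue [none], visited so far: [18, 10]
  queue [28] -> pop 28, enqueue [26], visited so far: [18, 10, 28]
  queue [26] -> pop 26, enqueue [23], visited so far: [18, 10, 28, 26]
  queue [23] -> pop 23, enqueue [none], visited so far: [18, 10, 28, 26, 23]
Result: [18, 10, 28, 26, 23]


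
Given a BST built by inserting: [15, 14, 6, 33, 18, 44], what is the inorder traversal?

Tree insertion order: [15, 14, 6, 33, 18, 44]
Tree (level-order array): [15, 14, 33, 6, None, 18, 44]
Inorder traversal: [6, 14, 15, 18, 33, 44]


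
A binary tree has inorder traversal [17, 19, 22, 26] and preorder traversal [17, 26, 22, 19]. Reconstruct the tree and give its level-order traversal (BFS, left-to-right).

Inorder:  [17, 19, 22, 26]
Preorder: [17, 26, 22, 19]
Algorithm: preorder visits root first, so consume preorder in order;
for each root, split the current inorder slice at that value into
left-subtree inorder and right-subtree inorder, then recurse.
Recursive splits:
  root=17; inorder splits into left=[], right=[19, 22, 26]
  root=26; inorder splits into left=[19, 22], right=[]
  root=22; inorder splits into left=[19], right=[]
  root=19; inorder splits into left=[], right=[]
Reconstructed level-order: [17, 26, 22, 19]


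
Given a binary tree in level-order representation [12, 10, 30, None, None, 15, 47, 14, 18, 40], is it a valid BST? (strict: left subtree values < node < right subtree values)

Level-order array: [12, 10, 30, None, None, 15, 47, 14, 18, 40]
Validate using subtree bounds (lo, hi): at each node, require lo < value < hi,
then recurse left with hi=value and right with lo=value.
Preorder trace (stopping at first violation):
  at node 12 with bounds (-inf, +inf): OK
  at node 10 with bounds (-inf, 12): OK
  at node 30 with bounds (12, +inf): OK
  at node 15 with bounds (12, 30): OK
  at node 14 with bounds (12, 15): OK
  at node 18 with bounds (15, 30): OK
  at node 47 with bounds (30, +inf): OK
  at node 40 with bounds (30, 47): OK
No violation found at any node.
Result: Valid BST


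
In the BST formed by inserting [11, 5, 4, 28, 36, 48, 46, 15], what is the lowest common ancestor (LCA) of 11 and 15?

Tree insertion order: [11, 5, 4, 28, 36, 48, 46, 15]
Tree (level-order array): [11, 5, 28, 4, None, 15, 36, None, None, None, None, None, 48, 46]
In a BST, the LCA of p=11, q=15 is the first node v on the
root-to-leaf path with p <= v <= q (go left if both < v, right if both > v).
Walk from root:
  at 11: 11 <= 11 <= 15, this is the LCA
LCA = 11


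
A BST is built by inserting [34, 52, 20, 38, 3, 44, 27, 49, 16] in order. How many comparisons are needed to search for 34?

Search path for 34: 34
Found: True
Comparisons: 1


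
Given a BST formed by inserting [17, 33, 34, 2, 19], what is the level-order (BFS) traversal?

Tree insertion order: [17, 33, 34, 2, 19]
Tree (level-order array): [17, 2, 33, None, None, 19, 34]
BFS from the root, enqueuing left then right child of each popped node:
  queue [17] -> pop 17, enqueue [2, 33], visited so far: [17]
  queue [2, 33] -> pop 2, enqueue [none], visited so far: [17, 2]
  queue [33] -> pop 33, enqueue [19, 34], visited so far: [17, 2, 33]
  queue [19, 34] -> pop 19, enqueue [none], visited so far: [17, 2, 33, 19]
  queue [34] -> pop 34, enqueue [none], visited so far: [17, 2, 33, 19, 34]
Result: [17, 2, 33, 19, 34]


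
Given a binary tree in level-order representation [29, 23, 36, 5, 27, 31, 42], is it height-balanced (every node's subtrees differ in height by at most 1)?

Tree (level-order array): [29, 23, 36, 5, 27, 31, 42]
Definition: a tree is height-balanced if, at every node, |h(left) - h(right)| <= 1 (empty subtree has height -1).
Bottom-up per-node check:
  node 5: h_left=-1, h_right=-1, diff=0 [OK], height=0
  node 27: h_left=-1, h_right=-1, diff=0 [OK], height=0
  node 23: h_left=0, h_right=0, diff=0 [OK], height=1
  node 31: h_left=-1, h_right=-1, diff=0 [OK], height=0
  node 42: h_left=-1, h_right=-1, diff=0 [OK], height=0
  node 36: h_left=0, h_right=0, diff=0 [OK], height=1
  node 29: h_left=1, h_right=1, diff=0 [OK], height=2
All nodes satisfy the balance condition.
Result: Balanced


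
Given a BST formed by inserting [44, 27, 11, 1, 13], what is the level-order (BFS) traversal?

Tree insertion order: [44, 27, 11, 1, 13]
Tree (level-order array): [44, 27, None, 11, None, 1, 13]
BFS from the root, enqueuing left then right child of each popped node:
  queue [44] -> pop 44, enqueue [27], visited so far: [44]
  queue [27] -> pop 27, enqueue [11], visited so far: [44, 27]
  queue [11] -> pop 11, enqueue [1, 13], visited so far: [44, 27, 11]
  queue [1, 13] -> pop 1, enqueue [none], visited so far: [44, 27, 11, 1]
  queue [13] -> pop 13, enqueue [none], visited so far: [44, 27, 11, 1, 13]
Result: [44, 27, 11, 1, 13]


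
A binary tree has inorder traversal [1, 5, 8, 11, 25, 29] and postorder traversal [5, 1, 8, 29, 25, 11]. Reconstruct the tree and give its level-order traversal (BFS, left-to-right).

Inorder:   [1, 5, 8, 11, 25, 29]
Postorder: [5, 1, 8, 29, 25, 11]
Algorithm: postorder visits root last, so walk postorder right-to-left;
each value is the root of the current inorder slice — split it at that
value, recurse on the right subtree first, then the left.
Recursive splits:
  root=11; inorder splits into left=[1, 5, 8], right=[25, 29]
  root=25; inorder splits into left=[], right=[29]
  root=29; inorder splits into left=[], right=[]
  root=8; inorder splits into left=[1, 5], right=[]
  root=1; inorder splits into left=[], right=[5]
  root=5; inorder splits into left=[], right=[]
Reconstructed level-order: [11, 8, 25, 1, 29, 5]


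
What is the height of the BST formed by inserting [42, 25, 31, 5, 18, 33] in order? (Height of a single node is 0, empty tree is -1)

Insertion order: [42, 25, 31, 5, 18, 33]
Tree (level-order array): [42, 25, None, 5, 31, None, 18, None, 33]
Compute height bottom-up (empty subtree = -1):
  height(18) = 1 + max(-1, -1) = 0
  height(5) = 1 + max(-1, 0) = 1
  height(33) = 1 + max(-1, -1) = 0
  height(31) = 1 + max(-1, 0) = 1
  height(25) = 1 + max(1, 1) = 2
  height(42) = 1 + max(2, -1) = 3
Height = 3


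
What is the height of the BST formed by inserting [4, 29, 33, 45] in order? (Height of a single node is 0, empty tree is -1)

Insertion order: [4, 29, 33, 45]
Tree (level-order array): [4, None, 29, None, 33, None, 45]
Compute height bottom-up (empty subtree = -1):
  height(45) = 1 + max(-1, -1) = 0
  height(33) = 1 + max(-1, 0) = 1
  height(29) = 1 + max(-1, 1) = 2
  height(4) = 1 + max(-1, 2) = 3
Height = 3


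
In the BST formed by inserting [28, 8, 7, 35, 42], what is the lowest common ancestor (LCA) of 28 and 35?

Tree insertion order: [28, 8, 7, 35, 42]
Tree (level-order array): [28, 8, 35, 7, None, None, 42]
In a BST, the LCA of p=28, q=35 is the first node v on the
root-to-leaf path with p <= v <= q (go left if both < v, right if both > v).
Walk from root:
  at 28: 28 <= 28 <= 35, this is the LCA
LCA = 28


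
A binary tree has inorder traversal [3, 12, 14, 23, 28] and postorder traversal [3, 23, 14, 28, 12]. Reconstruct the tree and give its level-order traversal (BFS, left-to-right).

Inorder:   [3, 12, 14, 23, 28]
Postorder: [3, 23, 14, 28, 12]
Algorithm: postorder visits root last, so walk postorder right-to-left;
each value is the root of the current inorder slice — split it at that
value, recurse on the right subtree first, then the left.
Recursive splits:
  root=12; inorder splits into left=[3], right=[14, 23, 28]
  root=28; inorder splits into left=[14, 23], right=[]
  root=14; inorder splits into left=[], right=[23]
  root=23; inorder splits into left=[], right=[]
  root=3; inorder splits into left=[], right=[]
Reconstructed level-order: [12, 3, 28, 14, 23]


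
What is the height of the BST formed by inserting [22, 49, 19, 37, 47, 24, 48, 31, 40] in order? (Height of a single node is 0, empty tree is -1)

Insertion order: [22, 49, 19, 37, 47, 24, 48, 31, 40]
Tree (level-order array): [22, 19, 49, None, None, 37, None, 24, 47, None, 31, 40, 48]
Compute height bottom-up (empty subtree = -1):
  height(19) = 1 + max(-1, -1) = 0
  height(31) = 1 + max(-1, -1) = 0
  height(24) = 1 + max(-1, 0) = 1
  height(40) = 1 + max(-1, -1) = 0
  height(48) = 1 + max(-1, -1) = 0
  height(47) = 1 + max(0, 0) = 1
  height(37) = 1 + max(1, 1) = 2
  height(49) = 1 + max(2, -1) = 3
  height(22) = 1 + max(0, 3) = 4
Height = 4
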